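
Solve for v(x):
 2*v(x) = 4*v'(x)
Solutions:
 v(x) = C1*exp(x/2)


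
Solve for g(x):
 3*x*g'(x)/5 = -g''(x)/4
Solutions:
 g(x) = C1 + C2*erf(sqrt(30)*x/5)


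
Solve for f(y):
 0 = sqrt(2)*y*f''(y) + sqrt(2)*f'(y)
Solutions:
 f(y) = C1 + C2*log(y)


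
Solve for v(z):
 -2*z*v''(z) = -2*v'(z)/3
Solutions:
 v(z) = C1 + C2*z^(4/3)


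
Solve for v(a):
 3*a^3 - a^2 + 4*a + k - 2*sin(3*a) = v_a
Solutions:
 v(a) = C1 + 3*a^4/4 - a^3/3 + 2*a^2 + a*k + 2*cos(3*a)/3


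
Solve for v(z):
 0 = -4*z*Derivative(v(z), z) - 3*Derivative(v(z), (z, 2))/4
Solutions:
 v(z) = C1 + C2*erf(2*sqrt(6)*z/3)


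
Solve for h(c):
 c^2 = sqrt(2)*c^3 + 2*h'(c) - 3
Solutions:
 h(c) = C1 - sqrt(2)*c^4/8 + c^3/6 + 3*c/2


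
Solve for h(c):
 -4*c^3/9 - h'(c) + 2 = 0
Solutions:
 h(c) = C1 - c^4/9 + 2*c


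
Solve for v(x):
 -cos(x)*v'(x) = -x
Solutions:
 v(x) = C1 + Integral(x/cos(x), x)


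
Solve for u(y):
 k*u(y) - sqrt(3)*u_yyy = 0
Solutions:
 u(y) = C1*exp(3^(5/6)*k^(1/3)*y/3) + C2*exp(k^(1/3)*y*(-3^(5/6) + 3*3^(1/3)*I)/6) + C3*exp(-k^(1/3)*y*(3^(5/6) + 3*3^(1/3)*I)/6)


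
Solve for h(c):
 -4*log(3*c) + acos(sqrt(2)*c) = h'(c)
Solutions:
 h(c) = C1 - 4*c*log(c) + c*acos(sqrt(2)*c) - 4*c*log(3) + 4*c - sqrt(2)*sqrt(1 - 2*c^2)/2


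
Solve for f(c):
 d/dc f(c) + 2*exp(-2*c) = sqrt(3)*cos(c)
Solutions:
 f(c) = C1 + sqrt(3)*sin(c) + exp(-2*c)


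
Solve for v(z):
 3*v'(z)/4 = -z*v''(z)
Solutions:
 v(z) = C1 + C2*z^(1/4)


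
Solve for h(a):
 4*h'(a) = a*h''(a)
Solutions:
 h(a) = C1 + C2*a^5


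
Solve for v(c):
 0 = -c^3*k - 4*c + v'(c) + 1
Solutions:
 v(c) = C1 + c^4*k/4 + 2*c^2 - c


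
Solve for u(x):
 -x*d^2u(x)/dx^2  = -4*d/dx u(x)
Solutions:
 u(x) = C1 + C2*x^5


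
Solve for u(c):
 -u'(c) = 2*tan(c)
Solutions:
 u(c) = C1 + 2*log(cos(c))


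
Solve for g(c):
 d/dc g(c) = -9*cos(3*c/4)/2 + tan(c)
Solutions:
 g(c) = C1 - log(cos(c)) - 6*sin(3*c/4)


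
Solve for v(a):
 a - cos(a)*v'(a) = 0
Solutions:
 v(a) = C1 + Integral(a/cos(a), a)


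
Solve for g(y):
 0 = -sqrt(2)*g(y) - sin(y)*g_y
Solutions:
 g(y) = C1*(cos(y) + 1)^(sqrt(2)/2)/(cos(y) - 1)^(sqrt(2)/2)


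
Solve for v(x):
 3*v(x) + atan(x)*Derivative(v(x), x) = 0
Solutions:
 v(x) = C1*exp(-3*Integral(1/atan(x), x))


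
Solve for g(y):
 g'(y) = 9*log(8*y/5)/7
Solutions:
 g(y) = C1 + 9*y*log(y)/7 - 9*y*log(5)/7 - 9*y/7 + 27*y*log(2)/7


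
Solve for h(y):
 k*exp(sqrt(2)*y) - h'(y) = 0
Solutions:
 h(y) = C1 + sqrt(2)*k*exp(sqrt(2)*y)/2


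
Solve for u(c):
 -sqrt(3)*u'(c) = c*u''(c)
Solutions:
 u(c) = C1 + C2*c^(1 - sqrt(3))


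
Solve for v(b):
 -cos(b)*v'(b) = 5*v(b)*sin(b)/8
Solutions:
 v(b) = C1*cos(b)^(5/8)


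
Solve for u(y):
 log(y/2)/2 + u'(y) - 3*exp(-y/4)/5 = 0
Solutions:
 u(y) = C1 - y*log(y)/2 + y*(log(2) + 1)/2 - 12*exp(-y/4)/5


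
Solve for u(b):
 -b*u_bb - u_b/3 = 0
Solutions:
 u(b) = C1 + C2*b^(2/3)


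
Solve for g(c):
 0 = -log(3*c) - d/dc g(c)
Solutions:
 g(c) = C1 - c*log(c) - c*log(3) + c


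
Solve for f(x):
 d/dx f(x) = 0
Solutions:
 f(x) = C1


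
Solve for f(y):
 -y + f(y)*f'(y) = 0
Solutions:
 f(y) = -sqrt(C1 + y^2)
 f(y) = sqrt(C1 + y^2)


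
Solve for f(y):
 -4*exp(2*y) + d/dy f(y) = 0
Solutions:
 f(y) = C1 + 2*exp(2*y)


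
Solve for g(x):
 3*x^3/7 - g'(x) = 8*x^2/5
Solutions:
 g(x) = C1 + 3*x^4/28 - 8*x^3/15


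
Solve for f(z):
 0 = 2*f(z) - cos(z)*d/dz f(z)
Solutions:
 f(z) = C1*(sin(z) + 1)/(sin(z) - 1)


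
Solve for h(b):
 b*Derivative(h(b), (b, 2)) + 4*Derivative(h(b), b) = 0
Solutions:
 h(b) = C1 + C2/b^3


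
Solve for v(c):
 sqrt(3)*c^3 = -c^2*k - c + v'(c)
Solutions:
 v(c) = C1 + sqrt(3)*c^4/4 + c^3*k/3 + c^2/2


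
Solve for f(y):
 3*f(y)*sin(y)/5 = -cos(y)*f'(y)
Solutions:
 f(y) = C1*cos(y)^(3/5)


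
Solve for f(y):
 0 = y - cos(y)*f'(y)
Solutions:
 f(y) = C1 + Integral(y/cos(y), y)


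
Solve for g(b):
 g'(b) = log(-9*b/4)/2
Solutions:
 g(b) = C1 + b*log(-b)/2 + b*(-log(2) - 1/2 + log(3))


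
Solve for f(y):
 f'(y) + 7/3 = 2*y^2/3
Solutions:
 f(y) = C1 + 2*y^3/9 - 7*y/3


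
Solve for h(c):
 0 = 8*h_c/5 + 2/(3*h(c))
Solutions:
 h(c) = -sqrt(C1 - 30*c)/6
 h(c) = sqrt(C1 - 30*c)/6


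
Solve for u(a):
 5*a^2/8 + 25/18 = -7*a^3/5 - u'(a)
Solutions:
 u(a) = C1 - 7*a^4/20 - 5*a^3/24 - 25*a/18


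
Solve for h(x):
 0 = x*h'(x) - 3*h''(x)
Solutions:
 h(x) = C1 + C2*erfi(sqrt(6)*x/6)


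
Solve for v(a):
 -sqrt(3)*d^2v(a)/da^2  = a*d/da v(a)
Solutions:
 v(a) = C1 + C2*erf(sqrt(2)*3^(3/4)*a/6)


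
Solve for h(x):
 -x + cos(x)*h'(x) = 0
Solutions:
 h(x) = C1 + Integral(x/cos(x), x)


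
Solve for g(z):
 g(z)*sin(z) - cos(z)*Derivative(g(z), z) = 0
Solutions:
 g(z) = C1/cos(z)


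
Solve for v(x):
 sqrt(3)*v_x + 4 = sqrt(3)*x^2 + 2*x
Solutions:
 v(x) = C1 + x^3/3 + sqrt(3)*x^2/3 - 4*sqrt(3)*x/3


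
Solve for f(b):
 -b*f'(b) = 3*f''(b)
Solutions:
 f(b) = C1 + C2*erf(sqrt(6)*b/6)


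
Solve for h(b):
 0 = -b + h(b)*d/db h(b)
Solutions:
 h(b) = -sqrt(C1 + b^2)
 h(b) = sqrt(C1 + b^2)


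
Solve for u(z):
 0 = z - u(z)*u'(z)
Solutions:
 u(z) = -sqrt(C1 + z^2)
 u(z) = sqrt(C1 + z^2)


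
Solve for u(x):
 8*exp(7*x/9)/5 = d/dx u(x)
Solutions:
 u(x) = C1 + 72*exp(7*x/9)/35


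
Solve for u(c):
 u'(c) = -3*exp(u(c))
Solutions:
 u(c) = log(1/(C1 + 3*c))


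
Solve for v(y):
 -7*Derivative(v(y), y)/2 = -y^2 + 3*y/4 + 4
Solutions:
 v(y) = C1 + 2*y^3/21 - 3*y^2/28 - 8*y/7


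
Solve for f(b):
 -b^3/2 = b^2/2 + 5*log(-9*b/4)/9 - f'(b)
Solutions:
 f(b) = C1 + b^4/8 + b^3/6 + 5*b*log(-b)/9 + 5*b*(-2*log(2) - 1 + 2*log(3))/9


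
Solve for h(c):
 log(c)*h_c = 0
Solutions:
 h(c) = C1


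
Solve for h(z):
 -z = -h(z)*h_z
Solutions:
 h(z) = -sqrt(C1 + z^2)
 h(z) = sqrt(C1 + z^2)


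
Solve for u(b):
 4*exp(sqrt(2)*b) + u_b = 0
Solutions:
 u(b) = C1 - 2*sqrt(2)*exp(sqrt(2)*b)


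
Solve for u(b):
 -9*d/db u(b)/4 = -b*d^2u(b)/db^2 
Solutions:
 u(b) = C1 + C2*b^(13/4)


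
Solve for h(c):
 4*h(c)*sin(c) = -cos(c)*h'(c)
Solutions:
 h(c) = C1*cos(c)^4


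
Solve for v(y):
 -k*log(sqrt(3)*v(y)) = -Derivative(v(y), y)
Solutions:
 Integral(1/(2*log(_y) + log(3)), (_y, v(y))) = C1 + k*y/2


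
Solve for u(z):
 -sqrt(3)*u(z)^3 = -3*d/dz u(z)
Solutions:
 u(z) = -sqrt(6)*sqrt(-1/(C1 + sqrt(3)*z))/2
 u(z) = sqrt(6)*sqrt(-1/(C1 + sqrt(3)*z))/2


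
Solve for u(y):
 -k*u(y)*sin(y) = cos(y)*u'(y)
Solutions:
 u(y) = C1*exp(k*log(cos(y)))


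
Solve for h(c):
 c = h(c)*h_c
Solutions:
 h(c) = -sqrt(C1 + c^2)
 h(c) = sqrt(C1 + c^2)


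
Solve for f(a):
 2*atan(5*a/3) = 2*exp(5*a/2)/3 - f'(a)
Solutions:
 f(a) = C1 - 2*a*atan(5*a/3) + 4*exp(5*a/2)/15 + 3*log(25*a^2 + 9)/5


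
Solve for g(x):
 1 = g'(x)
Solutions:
 g(x) = C1 + x


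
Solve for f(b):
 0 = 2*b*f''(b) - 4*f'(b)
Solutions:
 f(b) = C1 + C2*b^3


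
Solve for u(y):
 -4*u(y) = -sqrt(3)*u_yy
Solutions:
 u(y) = C1*exp(-2*3^(3/4)*y/3) + C2*exp(2*3^(3/4)*y/3)


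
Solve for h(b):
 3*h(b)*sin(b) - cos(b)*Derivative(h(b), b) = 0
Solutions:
 h(b) = C1/cos(b)^3


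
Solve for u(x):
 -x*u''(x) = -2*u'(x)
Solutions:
 u(x) = C1 + C2*x^3


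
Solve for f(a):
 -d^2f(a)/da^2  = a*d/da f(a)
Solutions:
 f(a) = C1 + C2*erf(sqrt(2)*a/2)


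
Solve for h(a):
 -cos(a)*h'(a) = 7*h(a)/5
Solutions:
 h(a) = C1*(sin(a) - 1)^(7/10)/(sin(a) + 1)^(7/10)


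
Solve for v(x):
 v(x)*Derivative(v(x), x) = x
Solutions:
 v(x) = -sqrt(C1 + x^2)
 v(x) = sqrt(C1 + x^2)


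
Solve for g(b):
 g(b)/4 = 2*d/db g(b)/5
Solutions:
 g(b) = C1*exp(5*b/8)


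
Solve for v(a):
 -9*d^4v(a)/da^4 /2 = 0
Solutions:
 v(a) = C1 + C2*a + C3*a^2 + C4*a^3


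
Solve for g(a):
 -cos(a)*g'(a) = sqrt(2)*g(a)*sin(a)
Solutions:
 g(a) = C1*cos(a)^(sqrt(2))


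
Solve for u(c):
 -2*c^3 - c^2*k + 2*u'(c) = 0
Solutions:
 u(c) = C1 + c^4/4 + c^3*k/6


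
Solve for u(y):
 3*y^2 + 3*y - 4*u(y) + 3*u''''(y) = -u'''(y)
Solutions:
 u(y) = C1*exp(y*(-24 - 10*2^(2/3)/(167/27 + sqrt(41))^(1/3) + 9*2^(1/3)*(167/27 + sqrt(41))^(1/3))/54)*sin(sqrt(3)*y*(20/(334/27 + 2*sqrt(41))^(1/3) + 9*(334/27 + 2*sqrt(41))^(1/3))/54) + C2*exp(y*(-24 - 10*2^(2/3)/(167/27 + sqrt(41))^(1/3) + 9*2^(1/3)*(167/27 + sqrt(41))^(1/3))/54)*cos(sqrt(3)*y*(20/(334/27 + 2*sqrt(41))^(1/3) + 9*(334/27 + 2*sqrt(41))^(1/3))/54) + C3*exp(y) + C4*exp(y*(-9*2^(1/3)*(167/27 + sqrt(41))^(1/3) - 12 + 10*2^(2/3)/(167/27 + sqrt(41))^(1/3))/27) + 3*y^2/4 + 3*y/4


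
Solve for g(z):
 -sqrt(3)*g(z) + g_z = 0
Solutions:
 g(z) = C1*exp(sqrt(3)*z)


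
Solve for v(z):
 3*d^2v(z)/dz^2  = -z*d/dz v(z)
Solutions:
 v(z) = C1 + C2*erf(sqrt(6)*z/6)


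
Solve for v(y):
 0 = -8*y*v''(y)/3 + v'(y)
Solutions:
 v(y) = C1 + C2*y^(11/8)


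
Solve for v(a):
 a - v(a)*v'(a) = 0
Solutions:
 v(a) = -sqrt(C1 + a^2)
 v(a) = sqrt(C1 + a^2)


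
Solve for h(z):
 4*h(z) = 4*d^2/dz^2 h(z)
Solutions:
 h(z) = C1*exp(-z) + C2*exp(z)


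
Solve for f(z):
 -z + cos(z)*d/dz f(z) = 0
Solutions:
 f(z) = C1 + Integral(z/cos(z), z)


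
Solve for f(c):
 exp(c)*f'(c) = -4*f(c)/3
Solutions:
 f(c) = C1*exp(4*exp(-c)/3)


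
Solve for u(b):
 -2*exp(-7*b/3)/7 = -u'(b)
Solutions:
 u(b) = C1 - 6*exp(-7*b/3)/49


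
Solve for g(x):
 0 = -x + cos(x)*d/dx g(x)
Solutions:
 g(x) = C1 + Integral(x/cos(x), x)


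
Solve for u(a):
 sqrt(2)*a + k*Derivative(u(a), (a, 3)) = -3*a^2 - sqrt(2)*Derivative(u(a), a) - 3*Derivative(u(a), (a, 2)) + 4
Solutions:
 u(a) = C1 + C2*exp(a*(sqrt(-4*sqrt(2)*k + 9) - 3)/(2*k)) + C3*exp(-a*(sqrt(-4*sqrt(2)*k + 9) + 3)/(2*k)) - sqrt(2)*a^3/2 + 4*a^2 + 3*a*k - 10*sqrt(2)*a


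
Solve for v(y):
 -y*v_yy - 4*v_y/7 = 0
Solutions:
 v(y) = C1 + C2*y^(3/7)


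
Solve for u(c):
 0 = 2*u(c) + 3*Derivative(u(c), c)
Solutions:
 u(c) = C1*exp(-2*c/3)


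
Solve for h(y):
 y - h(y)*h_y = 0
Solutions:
 h(y) = -sqrt(C1 + y^2)
 h(y) = sqrt(C1 + y^2)


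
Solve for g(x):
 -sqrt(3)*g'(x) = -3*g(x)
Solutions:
 g(x) = C1*exp(sqrt(3)*x)


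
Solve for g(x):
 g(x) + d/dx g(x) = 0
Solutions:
 g(x) = C1*exp(-x)


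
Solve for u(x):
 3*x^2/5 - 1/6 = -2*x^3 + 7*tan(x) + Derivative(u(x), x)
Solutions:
 u(x) = C1 + x^4/2 + x^3/5 - x/6 + 7*log(cos(x))


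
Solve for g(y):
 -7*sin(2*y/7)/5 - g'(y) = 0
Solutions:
 g(y) = C1 + 49*cos(2*y/7)/10


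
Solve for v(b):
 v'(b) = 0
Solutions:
 v(b) = C1


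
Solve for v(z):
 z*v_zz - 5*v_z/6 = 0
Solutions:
 v(z) = C1 + C2*z^(11/6)


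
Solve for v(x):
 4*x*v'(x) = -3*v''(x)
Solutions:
 v(x) = C1 + C2*erf(sqrt(6)*x/3)


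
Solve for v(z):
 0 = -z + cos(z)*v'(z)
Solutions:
 v(z) = C1 + Integral(z/cos(z), z)


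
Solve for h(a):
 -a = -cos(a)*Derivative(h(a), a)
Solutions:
 h(a) = C1 + Integral(a/cos(a), a)


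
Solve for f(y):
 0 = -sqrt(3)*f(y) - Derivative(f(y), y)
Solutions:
 f(y) = C1*exp(-sqrt(3)*y)


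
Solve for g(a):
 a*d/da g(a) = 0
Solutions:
 g(a) = C1


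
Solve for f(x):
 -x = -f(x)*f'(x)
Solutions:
 f(x) = -sqrt(C1 + x^2)
 f(x) = sqrt(C1 + x^2)


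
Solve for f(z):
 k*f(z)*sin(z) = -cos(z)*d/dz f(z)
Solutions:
 f(z) = C1*exp(k*log(cos(z)))


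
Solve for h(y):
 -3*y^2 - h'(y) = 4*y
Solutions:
 h(y) = C1 - y^3 - 2*y^2


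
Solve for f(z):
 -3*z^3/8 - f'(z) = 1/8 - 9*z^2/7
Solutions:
 f(z) = C1 - 3*z^4/32 + 3*z^3/7 - z/8


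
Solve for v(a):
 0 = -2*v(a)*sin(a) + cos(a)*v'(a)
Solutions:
 v(a) = C1/cos(a)^2


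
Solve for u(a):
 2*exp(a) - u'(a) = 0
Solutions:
 u(a) = C1 + 2*exp(a)


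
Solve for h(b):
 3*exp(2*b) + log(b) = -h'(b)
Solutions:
 h(b) = C1 - b*log(b) + b - 3*exp(2*b)/2


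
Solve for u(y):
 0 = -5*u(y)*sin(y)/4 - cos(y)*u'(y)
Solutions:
 u(y) = C1*cos(y)^(5/4)


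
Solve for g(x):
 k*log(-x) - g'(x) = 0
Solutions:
 g(x) = C1 + k*x*log(-x) - k*x


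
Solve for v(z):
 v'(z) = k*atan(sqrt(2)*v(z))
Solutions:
 Integral(1/atan(sqrt(2)*_y), (_y, v(z))) = C1 + k*z


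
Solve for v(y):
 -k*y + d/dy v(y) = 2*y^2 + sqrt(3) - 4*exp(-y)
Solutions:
 v(y) = C1 + k*y^2/2 + 2*y^3/3 + sqrt(3)*y + 4*exp(-y)


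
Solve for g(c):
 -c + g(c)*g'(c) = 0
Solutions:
 g(c) = -sqrt(C1 + c^2)
 g(c) = sqrt(C1 + c^2)


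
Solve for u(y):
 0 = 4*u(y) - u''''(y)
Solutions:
 u(y) = C1*exp(-sqrt(2)*y) + C2*exp(sqrt(2)*y) + C3*sin(sqrt(2)*y) + C4*cos(sqrt(2)*y)


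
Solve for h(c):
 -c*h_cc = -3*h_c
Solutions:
 h(c) = C1 + C2*c^4


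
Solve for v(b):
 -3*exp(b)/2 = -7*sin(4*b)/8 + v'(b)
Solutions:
 v(b) = C1 - 3*exp(b)/2 - 7*cos(4*b)/32


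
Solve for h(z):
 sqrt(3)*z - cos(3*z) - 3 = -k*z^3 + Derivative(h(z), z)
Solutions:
 h(z) = C1 + k*z^4/4 + sqrt(3)*z^2/2 - 3*z - sin(3*z)/3


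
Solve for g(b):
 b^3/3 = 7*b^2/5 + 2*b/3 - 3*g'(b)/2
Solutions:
 g(b) = C1 - b^4/18 + 14*b^3/45 + 2*b^2/9


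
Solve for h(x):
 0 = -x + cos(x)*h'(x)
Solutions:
 h(x) = C1 + Integral(x/cos(x), x)


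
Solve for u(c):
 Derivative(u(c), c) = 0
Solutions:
 u(c) = C1


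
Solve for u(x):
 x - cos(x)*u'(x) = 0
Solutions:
 u(x) = C1 + Integral(x/cos(x), x)


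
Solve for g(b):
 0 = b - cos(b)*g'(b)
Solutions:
 g(b) = C1 + Integral(b/cos(b), b)


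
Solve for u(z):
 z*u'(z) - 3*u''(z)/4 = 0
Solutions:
 u(z) = C1 + C2*erfi(sqrt(6)*z/3)


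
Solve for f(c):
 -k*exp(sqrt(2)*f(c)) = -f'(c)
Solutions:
 f(c) = sqrt(2)*(2*log(-1/(C1 + c*k)) - log(2))/4


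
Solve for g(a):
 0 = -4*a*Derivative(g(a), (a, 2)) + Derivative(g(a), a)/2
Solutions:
 g(a) = C1 + C2*a^(9/8)


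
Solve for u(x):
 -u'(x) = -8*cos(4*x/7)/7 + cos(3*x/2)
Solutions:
 u(x) = C1 + 2*sin(4*x/7) - 2*sin(3*x/2)/3


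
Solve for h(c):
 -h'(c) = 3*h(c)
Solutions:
 h(c) = C1*exp(-3*c)


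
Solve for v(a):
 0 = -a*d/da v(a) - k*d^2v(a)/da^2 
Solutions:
 v(a) = C1 + C2*sqrt(k)*erf(sqrt(2)*a*sqrt(1/k)/2)


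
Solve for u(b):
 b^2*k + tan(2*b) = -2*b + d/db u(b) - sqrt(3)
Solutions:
 u(b) = C1 + b^3*k/3 + b^2 + sqrt(3)*b - log(cos(2*b))/2


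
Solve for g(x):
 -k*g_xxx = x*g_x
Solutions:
 g(x) = C1 + Integral(C2*airyai(x*(-1/k)^(1/3)) + C3*airybi(x*(-1/k)^(1/3)), x)


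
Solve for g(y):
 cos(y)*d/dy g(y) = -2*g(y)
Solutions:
 g(y) = C1*(sin(y) - 1)/(sin(y) + 1)


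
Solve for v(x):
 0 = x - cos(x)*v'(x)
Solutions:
 v(x) = C1 + Integral(x/cos(x), x)


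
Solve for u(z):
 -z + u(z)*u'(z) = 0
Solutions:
 u(z) = -sqrt(C1 + z^2)
 u(z) = sqrt(C1 + z^2)


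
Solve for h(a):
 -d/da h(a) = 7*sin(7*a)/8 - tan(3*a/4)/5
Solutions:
 h(a) = C1 - 4*log(cos(3*a/4))/15 + cos(7*a)/8


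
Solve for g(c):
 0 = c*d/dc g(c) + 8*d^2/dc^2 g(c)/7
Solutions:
 g(c) = C1 + C2*erf(sqrt(7)*c/4)


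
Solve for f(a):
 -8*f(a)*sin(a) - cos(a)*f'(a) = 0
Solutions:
 f(a) = C1*cos(a)^8


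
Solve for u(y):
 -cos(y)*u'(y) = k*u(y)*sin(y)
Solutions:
 u(y) = C1*exp(k*log(cos(y)))


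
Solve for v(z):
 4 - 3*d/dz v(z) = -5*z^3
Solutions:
 v(z) = C1 + 5*z^4/12 + 4*z/3


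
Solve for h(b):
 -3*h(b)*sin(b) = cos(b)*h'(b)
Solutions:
 h(b) = C1*cos(b)^3


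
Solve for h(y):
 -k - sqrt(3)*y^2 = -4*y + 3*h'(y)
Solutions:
 h(y) = C1 - k*y/3 - sqrt(3)*y^3/9 + 2*y^2/3


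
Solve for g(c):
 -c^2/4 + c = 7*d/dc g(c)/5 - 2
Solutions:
 g(c) = C1 - 5*c^3/84 + 5*c^2/14 + 10*c/7


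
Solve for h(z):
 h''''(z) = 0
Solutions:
 h(z) = C1 + C2*z + C3*z^2 + C4*z^3


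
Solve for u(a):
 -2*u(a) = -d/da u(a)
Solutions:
 u(a) = C1*exp(2*a)


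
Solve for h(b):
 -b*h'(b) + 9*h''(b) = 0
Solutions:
 h(b) = C1 + C2*erfi(sqrt(2)*b/6)


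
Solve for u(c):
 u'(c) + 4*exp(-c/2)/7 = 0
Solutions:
 u(c) = C1 + 8*exp(-c/2)/7


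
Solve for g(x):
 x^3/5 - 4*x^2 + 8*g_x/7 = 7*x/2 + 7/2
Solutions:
 g(x) = C1 - 7*x^4/160 + 7*x^3/6 + 49*x^2/32 + 49*x/16


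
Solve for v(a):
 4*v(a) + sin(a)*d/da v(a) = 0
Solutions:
 v(a) = C1*(cos(a)^2 + 2*cos(a) + 1)/(cos(a)^2 - 2*cos(a) + 1)


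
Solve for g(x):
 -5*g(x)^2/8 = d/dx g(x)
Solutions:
 g(x) = 8/(C1 + 5*x)


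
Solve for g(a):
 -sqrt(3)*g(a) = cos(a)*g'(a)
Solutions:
 g(a) = C1*(sin(a) - 1)^(sqrt(3)/2)/(sin(a) + 1)^(sqrt(3)/2)


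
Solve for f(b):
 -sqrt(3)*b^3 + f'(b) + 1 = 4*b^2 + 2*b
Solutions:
 f(b) = C1 + sqrt(3)*b^4/4 + 4*b^3/3 + b^2 - b


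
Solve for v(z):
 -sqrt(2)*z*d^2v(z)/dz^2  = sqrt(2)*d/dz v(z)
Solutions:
 v(z) = C1 + C2*log(z)


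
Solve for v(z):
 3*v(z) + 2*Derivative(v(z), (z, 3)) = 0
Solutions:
 v(z) = C3*exp(-2^(2/3)*3^(1/3)*z/2) + (C1*sin(2^(2/3)*3^(5/6)*z/4) + C2*cos(2^(2/3)*3^(5/6)*z/4))*exp(2^(2/3)*3^(1/3)*z/4)


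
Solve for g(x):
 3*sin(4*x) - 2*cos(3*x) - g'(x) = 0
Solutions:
 g(x) = C1 - 2*sin(3*x)/3 - 3*cos(4*x)/4


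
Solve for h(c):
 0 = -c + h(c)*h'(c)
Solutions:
 h(c) = -sqrt(C1 + c^2)
 h(c) = sqrt(C1 + c^2)


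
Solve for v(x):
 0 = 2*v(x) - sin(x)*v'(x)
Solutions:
 v(x) = C1*(cos(x) - 1)/(cos(x) + 1)


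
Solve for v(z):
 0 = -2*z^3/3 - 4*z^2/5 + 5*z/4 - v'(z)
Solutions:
 v(z) = C1 - z^4/6 - 4*z^3/15 + 5*z^2/8


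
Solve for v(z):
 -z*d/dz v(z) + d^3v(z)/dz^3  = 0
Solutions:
 v(z) = C1 + Integral(C2*airyai(z) + C3*airybi(z), z)


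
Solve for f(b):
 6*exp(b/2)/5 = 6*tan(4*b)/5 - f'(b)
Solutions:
 f(b) = C1 - 12*exp(b/2)/5 - 3*log(cos(4*b))/10


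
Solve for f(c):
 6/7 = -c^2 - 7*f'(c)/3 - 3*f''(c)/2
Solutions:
 f(c) = C1 + C2*exp(-14*c/9) - c^3/7 + 27*c^2/98 - 495*c/686


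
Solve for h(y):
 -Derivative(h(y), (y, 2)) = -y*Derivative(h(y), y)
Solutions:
 h(y) = C1 + C2*erfi(sqrt(2)*y/2)


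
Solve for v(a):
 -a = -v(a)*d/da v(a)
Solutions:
 v(a) = -sqrt(C1 + a^2)
 v(a) = sqrt(C1 + a^2)


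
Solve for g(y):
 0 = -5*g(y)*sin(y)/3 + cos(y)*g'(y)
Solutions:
 g(y) = C1/cos(y)^(5/3)


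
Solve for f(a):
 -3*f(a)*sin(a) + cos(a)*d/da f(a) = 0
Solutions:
 f(a) = C1/cos(a)^3


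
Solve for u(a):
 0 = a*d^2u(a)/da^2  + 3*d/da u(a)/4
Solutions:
 u(a) = C1 + C2*a^(1/4)


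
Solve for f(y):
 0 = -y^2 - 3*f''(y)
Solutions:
 f(y) = C1 + C2*y - y^4/36


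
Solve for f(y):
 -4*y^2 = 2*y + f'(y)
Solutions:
 f(y) = C1 - 4*y^3/3 - y^2


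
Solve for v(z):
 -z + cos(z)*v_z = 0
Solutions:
 v(z) = C1 + Integral(z/cos(z), z)


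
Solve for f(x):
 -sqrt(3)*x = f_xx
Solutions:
 f(x) = C1 + C2*x - sqrt(3)*x^3/6


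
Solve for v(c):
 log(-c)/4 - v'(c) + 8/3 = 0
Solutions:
 v(c) = C1 + c*log(-c)/4 + 29*c/12


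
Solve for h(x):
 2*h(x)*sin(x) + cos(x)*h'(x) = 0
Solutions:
 h(x) = C1*cos(x)^2


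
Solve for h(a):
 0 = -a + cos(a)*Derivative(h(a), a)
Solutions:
 h(a) = C1 + Integral(a/cos(a), a)


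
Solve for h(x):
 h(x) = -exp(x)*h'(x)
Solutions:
 h(x) = C1*exp(exp(-x))


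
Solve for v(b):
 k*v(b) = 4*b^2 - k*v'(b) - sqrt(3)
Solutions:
 v(b) = C1*exp(-b) + 4*b^2/k - 8*b/k - sqrt(3)/k + 8/k


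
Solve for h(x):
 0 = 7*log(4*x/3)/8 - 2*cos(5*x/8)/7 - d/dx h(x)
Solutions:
 h(x) = C1 + 7*x*log(x)/8 - 7*x*log(3)/8 - 7*x/8 + 7*x*log(2)/4 - 16*sin(5*x/8)/35


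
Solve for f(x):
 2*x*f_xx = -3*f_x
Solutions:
 f(x) = C1 + C2/sqrt(x)


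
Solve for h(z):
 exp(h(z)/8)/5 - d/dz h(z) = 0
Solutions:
 h(z) = 8*log(-1/(C1 + z)) + 8*log(40)


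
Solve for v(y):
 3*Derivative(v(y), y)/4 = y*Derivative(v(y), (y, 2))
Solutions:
 v(y) = C1 + C2*y^(7/4)


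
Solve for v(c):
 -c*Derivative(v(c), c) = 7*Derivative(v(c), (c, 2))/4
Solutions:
 v(c) = C1 + C2*erf(sqrt(14)*c/7)


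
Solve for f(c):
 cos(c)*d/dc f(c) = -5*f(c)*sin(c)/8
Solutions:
 f(c) = C1*cos(c)^(5/8)


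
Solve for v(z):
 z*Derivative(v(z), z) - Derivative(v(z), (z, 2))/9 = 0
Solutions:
 v(z) = C1 + C2*erfi(3*sqrt(2)*z/2)


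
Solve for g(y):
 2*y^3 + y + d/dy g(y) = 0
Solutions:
 g(y) = C1 - y^4/2 - y^2/2


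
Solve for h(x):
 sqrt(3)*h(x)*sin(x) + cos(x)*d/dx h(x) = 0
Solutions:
 h(x) = C1*cos(x)^(sqrt(3))


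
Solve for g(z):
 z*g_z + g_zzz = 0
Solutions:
 g(z) = C1 + Integral(C2*airyai(-z) + C3*airybi(-z), z)


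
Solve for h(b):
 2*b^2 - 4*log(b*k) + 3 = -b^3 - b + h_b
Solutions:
 h(b) = C1 + b^4/4 + 2*b^3/3 + b^2/2 - 4*b*log(b*k) + 7*b


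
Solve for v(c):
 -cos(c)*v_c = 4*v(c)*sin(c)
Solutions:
 v(c) = C1*cos(c)^4


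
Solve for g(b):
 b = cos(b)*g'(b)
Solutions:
 g(b) = C1 + Integral(b/cos(b), b)


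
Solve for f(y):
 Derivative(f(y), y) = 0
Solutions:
 f(y) = C1


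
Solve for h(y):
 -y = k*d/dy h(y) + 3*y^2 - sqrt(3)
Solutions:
 h(y) = C1 - y^3/k - y^2/(2*k) + sqrt(3)*y/k


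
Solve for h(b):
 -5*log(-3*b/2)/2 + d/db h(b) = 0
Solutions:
 h(b) = C1 + 5*b*log(-b)/2 + 5*b*(-1 - log(2) + log(3))/2


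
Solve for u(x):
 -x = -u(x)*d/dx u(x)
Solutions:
 u(x) = -sqrt(C1 + x^2)
 u(x) = sqrt(C1 + x^2)


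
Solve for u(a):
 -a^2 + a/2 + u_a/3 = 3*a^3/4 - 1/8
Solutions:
 u(a) = C1 + 9*a^4/16 + a^3 - 3*a^2/4 - 3*a/8


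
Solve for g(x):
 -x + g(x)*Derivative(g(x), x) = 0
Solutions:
 g(x) = -sqrt(C1 + x^2)
 g(x) = sqrt(C1 + x^2)


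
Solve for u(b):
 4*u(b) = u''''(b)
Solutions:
 u(b) = C1*exp(-sqrt(2)*b) + C2*exp(sqrt(2)*b) + C3*sin(sqrt(2)*b) + C4*cos(sqrt(2)*b)


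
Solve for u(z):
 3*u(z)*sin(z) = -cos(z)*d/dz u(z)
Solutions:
 u(z) = C1*cos(z)^3


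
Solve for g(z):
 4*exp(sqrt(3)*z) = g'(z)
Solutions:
 g(z) = C1 + 4*sqrt(3)*exp(sqrt(3)*z)/3


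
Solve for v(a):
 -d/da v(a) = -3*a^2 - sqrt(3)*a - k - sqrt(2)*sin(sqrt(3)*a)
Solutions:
 v(a) = C1 + a^3 + sqrt(3)*a^2/2 + a*k - sqrt(6)*cos(sqrt(3)*a)/3


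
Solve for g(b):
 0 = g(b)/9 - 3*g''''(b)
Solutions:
 g(b) = C1*exp(-3^(1/4)*b/3) + C2*exp(3^(1/4)*b/3) + C3*sin(3^(1/4)*b/3) + C4*cos(3^(1/4)*b/3)


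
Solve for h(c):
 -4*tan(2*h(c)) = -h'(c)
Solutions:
 h(c) = -asin(C1*exp(8*c))/2 + pi/2
 h(c) = asin(C1*exp(8*c))/2


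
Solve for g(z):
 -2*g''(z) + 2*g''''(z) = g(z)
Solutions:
 g(z) = C1*exp(-sqrt(2)*z*sqrt(1 + sqrt(3))/2) + C2*exp(sqrt(2)*z*sqrt(1 + sqrt(3))/2) + C3*sin(sqrt(2)*z*sqrt(-1 + sqrt(3))/2) + C4*cos(sqrt(2)*z*sqrt(-1 + sqrt(3))/2)


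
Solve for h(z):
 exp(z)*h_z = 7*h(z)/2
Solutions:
 h(z) = C1*exp(-7*exp(-z)/2)


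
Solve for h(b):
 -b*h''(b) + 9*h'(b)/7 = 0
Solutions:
 h(b) = C1 + C2*b^(16/7)


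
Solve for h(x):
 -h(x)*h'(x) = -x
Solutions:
 h(x) = -sqrt(C1 + x^2)
 h(x) = sqrt(C1 + x^2)


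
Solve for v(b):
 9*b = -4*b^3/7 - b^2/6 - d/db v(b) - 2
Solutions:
 v(b) = C1 - b^4/7 - b^3/18 - 9*b^2/2 - 2*b


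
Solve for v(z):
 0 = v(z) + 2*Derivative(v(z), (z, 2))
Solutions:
 v(z) = C1*sin(sqrt(2)*z/2) + C2*cos(sqrt(2)*z/2)


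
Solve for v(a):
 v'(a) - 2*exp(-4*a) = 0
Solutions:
 v(a) = C1 - exp(-4*a)/2


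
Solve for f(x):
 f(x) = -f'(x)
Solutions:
 f(x) = C1*exp(-x)


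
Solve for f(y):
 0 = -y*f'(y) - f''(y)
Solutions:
 f(y) = C1 + C2*erf(sqrt(2)*y/2)


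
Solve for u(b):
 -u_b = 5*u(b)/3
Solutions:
 u(b) = C1*exp(-5*b/3)


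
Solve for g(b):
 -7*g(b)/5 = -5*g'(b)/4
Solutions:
 g(b) = C1*exp(28*b/25)


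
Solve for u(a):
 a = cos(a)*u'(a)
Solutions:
 u(a) = C1 + Integral(a/cos(a), a)


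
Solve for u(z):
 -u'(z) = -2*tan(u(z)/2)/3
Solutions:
 u(z) = -2*asin(C1*exp(z/3)) + 2*pi
 u(z) = 2*asin(C1*exp(z/3))


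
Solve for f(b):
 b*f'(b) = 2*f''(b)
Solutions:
 f(b) = C1 + C2*erfi(b/2)


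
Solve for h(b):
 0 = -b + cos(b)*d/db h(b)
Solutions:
 h(b) = C1 + Integral(b/cos(b), b)


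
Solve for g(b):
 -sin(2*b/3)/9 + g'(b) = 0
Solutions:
 g(b) = C1 - cos(2*b/3)/6


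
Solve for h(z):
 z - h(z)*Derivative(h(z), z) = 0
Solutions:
 h(z) = -sqrt(C1 + z^2)
 h(z) = sqrt(C1 + z^2)


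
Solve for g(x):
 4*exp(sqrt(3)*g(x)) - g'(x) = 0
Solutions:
 g(x) = sqrt(3)*(2*log(-1/(C1 + 4*x)) - log(3))/6


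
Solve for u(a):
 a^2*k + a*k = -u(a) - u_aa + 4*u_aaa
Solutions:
 u(a) = C1*exp(a*(-(12*sqrt(327) + 217)^(1/3) - 1/(12*sqrt(327) + 217)^(1/3) + 2)/24)*sin(sqrt(3)*a*(-(12*sqrt(327) + 217)^(1/3) + (12*sqrt(327) + 217)^(-1/3))/24) + C2*exp(a*(-(12*sqrt(327) + 217)^(1/3) - 1/(12*sqrt(327) + 217)^(1/3) + 2)/24)*cos(sqrt(3)*a*(-(12*sqrt(327) + 217)^(1/3) + (12*sqrt(327) + 217)^(-1/3))/24) + C3*exp(a*((12*sqrt(327) + 217)^(-1/3) + 1 + (12*sqrt(327) + 217)^(1/3))/12) - a^2*k - a*k + 2*k


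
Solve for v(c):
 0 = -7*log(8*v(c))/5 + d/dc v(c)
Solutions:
 -5*Integral(1/(log(_y) + 3*log(2)), (_y, v(c)))/7 = C1 - c


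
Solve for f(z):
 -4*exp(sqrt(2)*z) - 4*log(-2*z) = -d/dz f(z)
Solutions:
 f(z) = C1 + 4*z*log(-z) + 4*z*(-1 + log(2)) + 2*sqrt(2)*exp(sqrt(2)*z)


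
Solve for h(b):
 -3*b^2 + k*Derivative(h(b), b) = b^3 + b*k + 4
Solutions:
 h(b) = C1 + b^4/(4*k) + b^3/k + b^2/2 + 4*b/k


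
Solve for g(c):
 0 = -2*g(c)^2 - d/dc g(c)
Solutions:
 g(c) = 1/(C1 + 2*c)


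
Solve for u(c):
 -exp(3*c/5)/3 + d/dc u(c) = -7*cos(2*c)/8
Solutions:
 u(c) = C1 + 5*exp(3*c/5)/9 - 7*sin(2*c)/16


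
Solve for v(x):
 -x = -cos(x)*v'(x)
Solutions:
 v(x) = C1 + Integral(x/cos(x), x)


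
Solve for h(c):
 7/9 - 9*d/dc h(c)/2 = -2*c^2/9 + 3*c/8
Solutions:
 h(c) = C1 + 4*c^3/243 - c^2/24 + 14*c/81


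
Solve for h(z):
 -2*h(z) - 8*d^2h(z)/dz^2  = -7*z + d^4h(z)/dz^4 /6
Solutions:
 h(z) = C1*sin(sqrt(2)*z*sqrt(12 - sqrt(141))) + C2*sin(sqrt(2)*z*sqrt(sqrt(141) + 12)) + C3*cos(sqrt(2)*z*sqrt(12 - sqrt(141))) + C4*cos(sqrt(2)*z*sqrt(sqrt(141) + 12)) + 7*z/2


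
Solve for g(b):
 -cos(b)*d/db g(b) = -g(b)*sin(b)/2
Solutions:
 g(b) = C1/sqrt(cos(b))


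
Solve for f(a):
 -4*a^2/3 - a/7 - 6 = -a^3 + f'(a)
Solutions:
 f(a) = C1 + a^4/4 - 4*a^3/9 - a^2/14 - 6*a


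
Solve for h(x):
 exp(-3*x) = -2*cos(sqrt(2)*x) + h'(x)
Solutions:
 h(x) = C1 + sqrt(2)*sin(sqrt(2)*x) - exp(-3*x)/3


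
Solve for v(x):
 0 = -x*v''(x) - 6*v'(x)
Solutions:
 v(x) = C1 + C2/x^5


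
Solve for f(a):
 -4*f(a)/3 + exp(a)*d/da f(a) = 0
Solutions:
 f(a) = C1*exp(-4*exp(-a)/3)


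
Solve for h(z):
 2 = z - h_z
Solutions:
 h(z) = C1 + z^2/2 - 2*z


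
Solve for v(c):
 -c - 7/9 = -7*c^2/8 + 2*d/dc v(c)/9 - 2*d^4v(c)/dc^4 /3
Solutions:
 v(c) = C1 + C4*exp(3^(2/3)*c/3) + 21*c^3/16 - 9*c^2/4 - 7*c/2 + (C2*sin(3^(1/6)*c/2) + C3*cos(3^(1/6)*c/2))*exp(-3^(2/3)*c/6)


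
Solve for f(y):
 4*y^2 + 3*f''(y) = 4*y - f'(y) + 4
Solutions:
 f(y) = C1 + C2*exp(-y/3) - 4*y^3/3 + 14*y^2 - 80*y


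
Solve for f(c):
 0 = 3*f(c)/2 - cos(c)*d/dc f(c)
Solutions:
 f(c) = C1*(sin(c) + 1)^(3/4)/(sin(c) - 1)^(3/4)


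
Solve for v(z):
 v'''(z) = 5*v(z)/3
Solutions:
 v(z) = C3*exp(3^(2/3)*5^(1/3)*z/3) + (C1*sin(3^(1/6)*5^(1/3)*z/2) + C2*cos(3^(1/6)*5^(1/3)*z/2))*exp(-3^(2/3)*5^(1/3)*z/6)


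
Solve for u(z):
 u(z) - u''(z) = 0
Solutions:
 u(z) = C1*exp(-z) + C2*exp(z)


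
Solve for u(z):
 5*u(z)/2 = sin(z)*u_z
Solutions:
 u(z) = C1*(cos(z) - 1)^(5/4)/(cos(z) + 1)^(5/4)


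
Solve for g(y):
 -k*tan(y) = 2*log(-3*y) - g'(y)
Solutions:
 g(y) = C1 - k*log(cos(y)) + 2*y*log(-y) - 2*y + 2*y*log(3)


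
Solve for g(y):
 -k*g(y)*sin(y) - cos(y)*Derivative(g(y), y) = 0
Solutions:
 g(y) = C1*exp(k*log(cos(y)))


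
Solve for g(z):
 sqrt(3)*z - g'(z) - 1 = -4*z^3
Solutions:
 g(z) = C1 + z^4 + sqrt(3)*z^2/2 - z


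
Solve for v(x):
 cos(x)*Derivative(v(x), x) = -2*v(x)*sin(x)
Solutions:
 v(x) = C1*cos(x)^2


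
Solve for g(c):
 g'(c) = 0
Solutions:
 g(c) = C1


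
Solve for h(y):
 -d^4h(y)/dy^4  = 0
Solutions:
 h(y) = C1 + C2*y + C3*y^2 + C4*y^3


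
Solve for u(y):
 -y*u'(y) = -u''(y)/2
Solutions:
 u(y) = C1 + C2*erfi(y)


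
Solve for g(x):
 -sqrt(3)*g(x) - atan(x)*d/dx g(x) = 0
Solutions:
 g(x) = C1*exp(-sqrt(3)*Integral(1/atan(x), x))


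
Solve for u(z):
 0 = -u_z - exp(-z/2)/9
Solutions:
 u(z) = C1 + 2*exp(-z/2)/9


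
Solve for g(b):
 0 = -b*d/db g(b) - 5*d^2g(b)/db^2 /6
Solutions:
 g(b) = C1 + C2*erf(sqrt(15)*b/5)


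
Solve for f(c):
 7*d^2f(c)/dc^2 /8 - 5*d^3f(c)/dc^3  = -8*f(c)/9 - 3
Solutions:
 f(c) = C1*exp(c*(-(320*sqrt(231429) + 153943)^(1/3) - 49/(320*sqrt(231429) + 153943)^(1/3) + 14)/240)*sin(sqrt(3)*c*(-(320*sqrt(231429) + 153943)^(1/3) + 49/(320*sqrt(231429) + 153943)^(1/3))/240) + C2*exp(c*(-(320*sqrt(231429) + 153943)^(1/3) - 49/(320*sqrt(231429) + 153943)^(1/3) + 14)/240)*cos(sqrt(3)*c*(-(320*sqrt(231429) + 153943)^(1/3) + 49/(320*sqrt(231429) + 153943)^(1/3))/240) + C3*exp(c*(49/(320*sqrt(231429) + 153943)^(1/3) + 7 + (320*sqrt(231429) + 153943)^(1/3))/120) - 27/8


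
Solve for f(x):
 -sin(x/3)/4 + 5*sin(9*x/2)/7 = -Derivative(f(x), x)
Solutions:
 f(x) = C1 - 3*cos(x/3)/4 + 10*cos(9*x/2)/63


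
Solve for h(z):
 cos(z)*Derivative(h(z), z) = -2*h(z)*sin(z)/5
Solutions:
 h(z) = C1*cos(z)^(2/5)


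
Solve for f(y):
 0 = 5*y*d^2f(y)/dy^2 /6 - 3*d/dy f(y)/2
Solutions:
 f(y) = C1 + C2*y^(14/5)


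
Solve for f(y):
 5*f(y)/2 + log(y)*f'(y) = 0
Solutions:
 f(y) = C1*exp(-5*li(y)/2)


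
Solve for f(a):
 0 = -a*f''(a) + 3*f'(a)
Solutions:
 f(a) = C1 + C2*a^4


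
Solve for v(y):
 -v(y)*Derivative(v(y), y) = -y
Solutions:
 v(y) = -sqrt(C1 + y^2)
 v(y) = sqrt(C1 + y^2)


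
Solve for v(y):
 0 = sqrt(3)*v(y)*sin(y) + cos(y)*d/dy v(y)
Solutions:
 v(y) = C1*cos(y)^(sqrt(3))


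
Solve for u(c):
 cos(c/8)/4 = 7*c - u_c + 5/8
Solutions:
 u(c) = C1 + 7*c^2/2 + 5*c/8 - 2*sin(c/8)


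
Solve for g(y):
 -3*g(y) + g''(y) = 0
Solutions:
 g(y) = C1*exp(-sqrt(3)*y) + C2*exp(sqrt(3)*y)


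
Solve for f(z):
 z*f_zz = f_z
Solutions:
 f(z) = C1 + C2*z^2


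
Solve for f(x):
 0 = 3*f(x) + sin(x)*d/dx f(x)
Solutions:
 f(x) = C1*(cos(x) + 1)^(3/2)/(cos(x) - 1)^(3/2)


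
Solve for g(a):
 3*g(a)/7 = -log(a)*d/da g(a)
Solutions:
 g(a) = C1*exp(-3*li(a)/7)


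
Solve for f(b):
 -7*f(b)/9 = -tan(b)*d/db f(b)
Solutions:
 f(b) = C1*sin(b)^(7/9)


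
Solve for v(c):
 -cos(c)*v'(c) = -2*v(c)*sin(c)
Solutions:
 v(c) = C1/cos(c)^2


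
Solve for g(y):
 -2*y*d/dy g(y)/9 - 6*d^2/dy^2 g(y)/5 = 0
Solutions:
 g(y) = C1 + C2*erf(sqrt(30)*y/18)


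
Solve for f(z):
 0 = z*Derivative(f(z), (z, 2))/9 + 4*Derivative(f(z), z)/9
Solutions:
 f(z) = C1 + C2/z^3


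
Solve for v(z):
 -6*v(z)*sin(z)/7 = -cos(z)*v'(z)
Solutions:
 v(z) = C1/cos(z)^(6/7)


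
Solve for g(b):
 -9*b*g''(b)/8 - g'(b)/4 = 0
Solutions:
 g(b) = C1 + C2*b^(7/9)


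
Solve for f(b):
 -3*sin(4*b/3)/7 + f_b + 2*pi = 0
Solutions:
 f(b) = C1 - 2*pi*b - 9*cos(4*b/3)/28


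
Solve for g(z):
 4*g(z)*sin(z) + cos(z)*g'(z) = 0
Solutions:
 g(z) = C1*cos(z)^4


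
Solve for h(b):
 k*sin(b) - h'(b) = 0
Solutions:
 h(b) = C1 - k*cos(b)


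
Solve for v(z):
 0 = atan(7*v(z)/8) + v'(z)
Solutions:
 Integral(1/atan(7*_y/8), (_y, v(z))) = C1 - z


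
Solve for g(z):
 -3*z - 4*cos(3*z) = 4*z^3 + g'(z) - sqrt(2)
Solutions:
 g(z) = C1 - z^4 - 3*z^2/2 + sqrt(2)*z - 4*sin(3*z)/3


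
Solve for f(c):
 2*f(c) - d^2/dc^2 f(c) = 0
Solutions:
 f(c) = C1*exp(-sqrt(2)*c) + C2*exp(sqrt(2)*c)


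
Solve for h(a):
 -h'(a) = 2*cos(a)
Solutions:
 h(a) = C1 - 2*sin(a)


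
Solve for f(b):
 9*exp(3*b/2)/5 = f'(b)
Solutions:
 f(b) = C1 + 6*exp(3*b/2)/5


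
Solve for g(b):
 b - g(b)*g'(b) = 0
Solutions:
 g(b) = -sqrt(C1 + b^2)
 g(b) = sqrt(C1 + b^2)


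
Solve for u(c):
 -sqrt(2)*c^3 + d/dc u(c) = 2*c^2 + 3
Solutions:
 u(c) = C1 + sqrt(2)*c^4/4 + 2*c^3/3 + 3*c


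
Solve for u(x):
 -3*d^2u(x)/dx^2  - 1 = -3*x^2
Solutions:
 u(x) = C1 + C2*x + x^4/12 - x^2/6


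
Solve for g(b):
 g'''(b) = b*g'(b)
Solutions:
 g(b) = C1 + Integral(C2*airyai(b) + C3*airybi(b), b)


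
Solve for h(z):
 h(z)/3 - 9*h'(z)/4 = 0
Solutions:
 h(z) = C1*exp(4*z/27)


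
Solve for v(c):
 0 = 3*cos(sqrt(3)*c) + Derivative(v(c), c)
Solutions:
 v(c) = C1 - sqrt(3)*sin(sqrt(3)*c)


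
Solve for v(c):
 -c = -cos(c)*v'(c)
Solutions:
 v(c) = C1 + Integral(c/cos(c), c)


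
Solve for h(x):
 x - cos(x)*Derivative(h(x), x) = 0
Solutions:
 h(x) = C1 + Integral(x/cos(x), x)


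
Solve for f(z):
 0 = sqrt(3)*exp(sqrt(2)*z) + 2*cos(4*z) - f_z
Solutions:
 f(z) = C1 + sqrt(6)*exp(sqrt(2)*z)/2 + sin(4*z)/2


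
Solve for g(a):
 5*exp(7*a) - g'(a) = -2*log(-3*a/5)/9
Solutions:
 g(a) = C1 + 2*a*log(-a)/9 + 2*a*(-log(5) - 1 + log(3))/9 + 5*exp(7*a)/7


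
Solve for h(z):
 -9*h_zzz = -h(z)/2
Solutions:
 h(z) = C3*exp(12^(1/3)*z/6) + (C1*sin(2^(2/3)*3^(5/6)*z/12) + C2*cos(2^(2/3)*3^(5/6)*z/12))*exp(-12^(1/3)*z/12)


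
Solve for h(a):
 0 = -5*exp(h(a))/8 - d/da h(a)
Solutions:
 h(a) = log(1/(C1 + 5*a)) + 3*log(2)


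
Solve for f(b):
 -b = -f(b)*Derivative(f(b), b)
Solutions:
 f(b) = -sqrt(C1 + b^2)
 f(b) = sqrt(C1 + b^2)


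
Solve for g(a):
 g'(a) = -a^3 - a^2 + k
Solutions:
 g(a) = C1 - a^4/4 - a^3/3 + a*k


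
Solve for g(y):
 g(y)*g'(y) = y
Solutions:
 g(y) = -sqrt(C1 + y^2)
 g(y) = sqrt(C1 + y^2)


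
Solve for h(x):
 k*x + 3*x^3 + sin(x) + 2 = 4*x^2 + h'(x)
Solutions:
 h(x) = C1 + k*x^2/2 + 3*x^4/4 - 4*x^3/3 + 2*x - cos(x)


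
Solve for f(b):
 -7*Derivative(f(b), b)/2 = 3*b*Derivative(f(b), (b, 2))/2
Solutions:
 f(b) = C1 + C2/b^(4/3)


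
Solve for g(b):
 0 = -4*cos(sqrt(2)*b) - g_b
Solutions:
 g(b) = C1 - 2*sqrt(2)*sin(sqrt(2)*b)


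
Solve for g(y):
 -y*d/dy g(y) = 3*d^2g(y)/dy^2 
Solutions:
 g(y) = C1 + C2*erf(sqrt(6)*y/6)


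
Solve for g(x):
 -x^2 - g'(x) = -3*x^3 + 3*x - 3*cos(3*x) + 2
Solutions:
 g(x) = C1 + 3*x^4/4 - x^3/3 - 3*x^2/2 - 2*x + sin(3*x)


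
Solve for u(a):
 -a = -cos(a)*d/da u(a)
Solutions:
 u(a) = C1 + Integral(a/cos(a), a)


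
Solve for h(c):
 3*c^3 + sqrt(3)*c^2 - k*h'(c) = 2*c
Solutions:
 h(c) = C1 + 3*c^4/(4*k) + sqrt(3)*c^3/(3*k) - c^2/k


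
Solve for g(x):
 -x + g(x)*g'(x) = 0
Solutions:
 g(x) = -sqrt(C1 + x^2)
 g(x) = sqrt(C1 + x^2)


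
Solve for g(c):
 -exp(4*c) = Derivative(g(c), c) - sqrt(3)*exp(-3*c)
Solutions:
 g(c) = C1 - exp(4*c)/4 - sqrt(3)*exp(-3*c)/3


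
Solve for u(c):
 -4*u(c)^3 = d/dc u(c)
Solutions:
 u(c) = -sqrt(2)*sqrt(-1/(C1 - 4*c))/2
 u(c) = sqrt(2)*sqrt(-1/(C1 - 4*c))/2


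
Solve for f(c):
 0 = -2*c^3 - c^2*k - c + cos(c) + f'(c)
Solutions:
 f(c) = C1 + c^4/2 + c^3*k/3 + c^2/2 - sin(c)


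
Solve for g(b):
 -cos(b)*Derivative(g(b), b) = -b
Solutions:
 g(b) = C1 + Integral(b/cos(b), b)


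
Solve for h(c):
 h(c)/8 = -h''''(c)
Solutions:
 h(c) = (C1*sin(2^(3/4)*c/4) + C2*cos(2^(3/4)*c/4))*exp(-2^(3/4)*c/4) + (C3*sin(2^(3/4)*c/4) + C4*cos(2^(3/4)*c/4))*exp(2^(3/4)*c/4)


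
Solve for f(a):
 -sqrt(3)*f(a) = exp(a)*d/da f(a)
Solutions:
 f(a) = C1*exp(sqrt(3)*exp(-a))


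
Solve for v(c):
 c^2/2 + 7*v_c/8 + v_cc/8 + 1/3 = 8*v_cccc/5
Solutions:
 v(c) = C1 + C2*exp(-15^(1/3)*c*(15^(1/3)/(sqrt(63489) + 252)^(1/3) + (sqrt(63489) + 252)^(1/3))/48)*sin(3^(1/6)*5^(1/3)*c*(-3^(2/3)*(sqrt(63489) + 252)^(1/3) + 3*5^(1/3)/(sqrt(63489) + 252)^(1/3))/48) + C3*exp(-15^(1/3)*c*(15^(1/3)/(sqrt(63489) + 252)^(1/3) + (sqrt(63489) + 252)^(1/3))/48)*cos(3^(1/6)*5^(1/3)*c*(-3^(2/3)*(sqrt(63489) + 252)^(1/3) + 3*5^(1/3)/(sqrt(63489) + 252)^(1/3))/48) + C4*exp(15^(1/3)*c*(15^(1/3)/(sqrt(63489) + 252)^(1/3) + (sqrt(63489) + 252)^(1/3))/24) - 4*c^3/21 + 4*c^2/49 - 416*c/1029


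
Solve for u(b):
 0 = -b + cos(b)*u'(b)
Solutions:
 u(b) = C1 + Integral(b/cos(b), b)


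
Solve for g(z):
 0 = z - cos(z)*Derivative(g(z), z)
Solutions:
 g(z) = C1 + Integral(z/cos(z), z)


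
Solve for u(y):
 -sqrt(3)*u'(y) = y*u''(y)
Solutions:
 u(y) = C1 + C2*y^(1 - sqrt(3))


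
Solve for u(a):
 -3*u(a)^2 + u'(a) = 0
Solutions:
 u(a) = -1/(C1 + 3*a)


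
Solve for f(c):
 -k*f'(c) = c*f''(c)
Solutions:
 f(c) = C1 + c^(1 - re(k))*(C2*sin(log(c)*Abs(im(k))) + C3*cos(log(c)*im(k)))


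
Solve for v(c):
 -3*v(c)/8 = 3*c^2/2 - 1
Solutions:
 v(c) = 8/3 - 4*c^2


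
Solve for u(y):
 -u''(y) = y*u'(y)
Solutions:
 u(y) = C1 + C2*erf(sqrt(2)*y/2)


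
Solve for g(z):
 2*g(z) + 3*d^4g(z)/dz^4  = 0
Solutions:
 g(z) = (C1*sin(6^(3/4)*z/6) + C2*cos(6^(3/4)*z/6))*exp(-6^(3/4)*z/6) + (C3*sin(6^(3/4)*z/6) + C4*cos(6^(3/4)*z/6))*exp(6^(3/4)*z/6)


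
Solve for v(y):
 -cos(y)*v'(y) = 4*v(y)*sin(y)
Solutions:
 v(y) = C1*cos(y)^4


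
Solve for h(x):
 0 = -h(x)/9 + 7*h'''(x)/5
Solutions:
 h(x) = C3*exp(735^(1/3)*x/21) + (C1*sin(245^(1/3)*3^(5/6)*x/42) + C2*cos(245^(1/3)*3^(5/6)*x/42))*exp(-735^(1/3)*x/42)


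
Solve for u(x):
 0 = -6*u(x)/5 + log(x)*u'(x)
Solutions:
 u(x) = C1*exp(6*li(x)/5)


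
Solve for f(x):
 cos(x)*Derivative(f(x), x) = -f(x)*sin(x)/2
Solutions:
 f(x) = C1*sqrt(cos(x))


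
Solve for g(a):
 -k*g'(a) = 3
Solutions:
 g(a) = C1 - 3*a/k


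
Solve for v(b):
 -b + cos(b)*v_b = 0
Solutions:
 v(b) = C1 + Integral(b/cos(b), b)


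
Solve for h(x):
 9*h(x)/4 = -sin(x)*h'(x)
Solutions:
 h(x) = C1*(cos(x) + 1)^(9/8)/(cos(x) - 1)^(9/8)


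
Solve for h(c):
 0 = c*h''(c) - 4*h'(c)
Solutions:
 h(c) = C1 + C2*c^5


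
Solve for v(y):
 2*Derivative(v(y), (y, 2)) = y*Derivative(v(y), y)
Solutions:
 v(y) = C1 + C2*erfi(y/2)


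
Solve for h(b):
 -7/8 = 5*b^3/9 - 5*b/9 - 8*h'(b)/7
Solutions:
 h(b) = C1 + 35*b^4/288 - 35*b^2/144 + 49*b/64


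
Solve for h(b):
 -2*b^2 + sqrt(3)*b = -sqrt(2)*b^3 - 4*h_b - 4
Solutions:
 h(b) = C1 - sqrt(2)*b^4/16 + b^3/6 - sqrt(3)*b^2/8 - b


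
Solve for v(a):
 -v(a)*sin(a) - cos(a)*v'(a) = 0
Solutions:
 v(a) = C1*cos(a)


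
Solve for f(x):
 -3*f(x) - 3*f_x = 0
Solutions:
 f(x) = C1*exp(-x)


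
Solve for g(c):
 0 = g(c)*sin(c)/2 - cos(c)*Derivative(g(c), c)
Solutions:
 g(c) = C1/sqrt(cos(c))


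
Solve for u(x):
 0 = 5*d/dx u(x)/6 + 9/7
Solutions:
 u(x) = C1 - 54*x/35


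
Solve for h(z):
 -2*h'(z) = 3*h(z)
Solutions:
 h(z) = C1*exp(-3*z/2)


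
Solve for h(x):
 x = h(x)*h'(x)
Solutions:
 h(x) = -sqrt(C1 + x^2)
 h(x) = sqrt(C1 + x^2)


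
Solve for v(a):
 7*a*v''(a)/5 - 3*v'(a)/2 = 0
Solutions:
 v(a) = C1 + C2*a^(29/14)


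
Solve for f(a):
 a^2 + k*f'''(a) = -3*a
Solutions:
 f(a) = C1 + C2*a + C3*a^2 - a^5/(60*k) - a^4/(8*k)


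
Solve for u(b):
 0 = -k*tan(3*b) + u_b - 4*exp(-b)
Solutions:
 u(b) = C1 + k*log(tan(3*b)^2 + 1)/6 - 4*exp(-b)


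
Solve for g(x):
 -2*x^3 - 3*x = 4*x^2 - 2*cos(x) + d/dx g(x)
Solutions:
 g(x) = C1 - x^4/2 - 4*x^3/3 - 3*x^2/2 + 2*sin(x)


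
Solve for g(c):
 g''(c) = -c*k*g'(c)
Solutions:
 g(c) = Piecewise((-sqrt(2)*sqrt(pi)*C1*erf(sqrt(2)*c*sqrt(k)/2)/(2*sqrt(k)) - C2, (k > 0) | (k < 0)), (-C1*c - C2, True))


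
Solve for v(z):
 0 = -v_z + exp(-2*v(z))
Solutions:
 v(z) = log(-sqrt(C1 + 2*z))
 v(z) = log(C1 + 2*z)/2


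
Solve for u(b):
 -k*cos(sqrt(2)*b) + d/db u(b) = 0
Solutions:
 u(b) = C1 + sqrt(2)*k*sin(sqrt(2)*b)/2


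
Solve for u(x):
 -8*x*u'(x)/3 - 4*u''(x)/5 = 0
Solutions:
 u(x) = C1 + C2*erf(sqrt(15)*x/3)
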